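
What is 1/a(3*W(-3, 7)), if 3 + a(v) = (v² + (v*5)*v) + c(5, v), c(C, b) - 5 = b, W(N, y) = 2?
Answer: 1/224 ≈ 0.0044643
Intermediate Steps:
c(C, b) = 5 + b
a(v) = 2 + v + 6*v² (a(v) = -3 + ((v² + (v*5)*v) + (5 + v)) = -3 + ((v² + (5*v)*v) + (5 + v)) = -3 + ((v² + 5*v²) + (5 + v)) = -3 + (6*v² + (5 + v)) = -3 + (5 + v + 6*v²) = 2 + v + 6*v²)
1/a(3*W(-3, 7)) = 1/(2 + 3*2 + 6*(3*2)²) = 1/(2 + 6 + 6*6²) = 1/(2 + 6 + 6*36) = 1/(2 + 6 + 216) = 1/224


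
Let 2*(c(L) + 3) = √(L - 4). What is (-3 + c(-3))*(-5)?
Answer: 30 - 5*I*√7/2 ≈ 30.0 - 6.6144*I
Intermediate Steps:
c(L) = -3 + √(-4 + L)/2 (c(L) = -3 + √(L - 4)/2 = -3 + √(-4 + L)/2)
(-3 + c(-3))*(-5) = (-3 + (-3 + √(-4 - 3)/2))*(-5) = (-3 + (-3 + √(-7)/2))*(-5) = (-3 + (-3 + (I*√7)/2))*(-5) = (-3 + (-3 + I*√7/2))*(-5) = (-6 + I*√7/2)*(-5) = 30 - 5*I*√7/2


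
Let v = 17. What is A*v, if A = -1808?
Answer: -30736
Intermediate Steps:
A*v = -1808*17 = -30736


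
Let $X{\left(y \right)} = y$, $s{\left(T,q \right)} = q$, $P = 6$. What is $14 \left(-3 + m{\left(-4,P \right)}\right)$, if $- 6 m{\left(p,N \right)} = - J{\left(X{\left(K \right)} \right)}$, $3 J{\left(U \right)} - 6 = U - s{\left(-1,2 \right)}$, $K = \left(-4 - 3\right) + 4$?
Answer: $- \frac{371}{9} \approx -41.222$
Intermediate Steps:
$K = -3$ ($K = -7 + 4 = -3$)
$J{\left(U \right)} = \frac{4}{3} + \frac{U}{3}$ ($J{\left(U \right)} = 2 + \frac{U - 2}{3} = 2 + \frac{-2 + U}{3} = 2 + \left(- \frac{2}{3} + \frac{U}{3}\right) = \frac{4}{3} + \frac{U}{3}$)
$m{\left(p,N \right)} = \frac{1}{18}$ ($m{\left(p,N \right)} = - \frac{\left(-1\right) \left(\frac{4}{3} + \frac{1}{3} \left(-3\right)\right)}{6} = - \frac{\left(-1\right) \left(\frac{4}{3} - 1\right)}{6} = - \frac{\left(-1\right) \frac{1}{3}}{6} = \left(- \frac{1}{6}\right) \left(- \frac{1}{3}\right) = \frac{1}{18}$)
$14 \left(-3 + m{\left(-4,P \right)}\right) = 14 \left(-3 + \frac{1}{18}\right) = 14 \left(- \frac{53}{18}\right) = - \frac{371}{9}$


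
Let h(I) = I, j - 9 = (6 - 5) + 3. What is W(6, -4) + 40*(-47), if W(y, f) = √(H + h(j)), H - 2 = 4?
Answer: -1880 + √19 ≈ -1875.6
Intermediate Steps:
j = 13 (j = 9 + ((6 - 5) + 3) = 9 + (1 + 3) = 9 + 4 = 13)
H = 6 (H = 2 + 4 = 6)
W(y, f) = √19 (W(y, f) = √(6 + 13) = √19)
W(6, -4) + 40*(-47) = √19 + 40*(-47) = √19 - 1880 = -1880 + √19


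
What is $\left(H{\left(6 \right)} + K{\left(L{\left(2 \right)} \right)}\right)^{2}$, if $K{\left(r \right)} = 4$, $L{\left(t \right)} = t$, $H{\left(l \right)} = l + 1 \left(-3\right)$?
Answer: $49$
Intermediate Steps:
$H{\left(l \right)} = -3 + l$ ($H{\left(l \right)} = l - 3 = -3 + l$)
$\left(H{\left(6 \right)} + K{\left(L{\left(2 \right)} \right)}\right)^{2} = \left(\left(-3 + 6\right) + 4\right)^{2} = \left(3 + 4\right)^{2} = 7^{2} = 49$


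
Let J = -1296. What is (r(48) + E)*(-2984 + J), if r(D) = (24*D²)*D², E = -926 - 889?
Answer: -545272723320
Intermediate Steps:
E = -1815
r(D) = 24*D⁴
(r(48) + E)*(-2984 + J) = (24*48⁴ - 1815)*(-2984 - 1296) = (24*5308416 - 1815)*(-4280) = (127401984 - 1815)*(-4280) = 127400169*(-4280) = -545272723320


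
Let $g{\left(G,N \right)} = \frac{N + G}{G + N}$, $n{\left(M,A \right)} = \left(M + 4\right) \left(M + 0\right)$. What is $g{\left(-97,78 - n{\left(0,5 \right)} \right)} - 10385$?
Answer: $-10384$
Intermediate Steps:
$n{\left(M,A \right)} = M \left(4 + M\right)$ ($n{\left(M,A \right)} = \left(4 + M\right) M = M \left(4 + M\right)$)
$g{\left(G,N \right)} = 1$ ($g{\left(G,N \right)} = \frac{G + N}{G + N} = 1$)
$g{\left(-97,78 - n{\left(0,5 \right)} \right)} - 10385 = 1 - 10385 = -10384$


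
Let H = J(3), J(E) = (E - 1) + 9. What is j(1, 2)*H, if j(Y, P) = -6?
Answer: -66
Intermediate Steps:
J(E) = 8 + E (J(E) = (-1 + E) + 9 = 8 + E)
H = 11 (H = 8 + 3 = 11)
j(1, 2)*H = -6*11 = -66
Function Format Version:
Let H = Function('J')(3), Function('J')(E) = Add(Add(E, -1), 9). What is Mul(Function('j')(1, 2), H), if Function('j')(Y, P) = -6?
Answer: -66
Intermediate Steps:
Function('J')(E) = Add(8, E) (Function('J')(E) = Add(Add(-1, E), 9) = Add(8, E))
H = 11 (H = Add(8, 3) = 11)
Mul(Function('j')(1, 2), H) = Mul(-6, 11) = -66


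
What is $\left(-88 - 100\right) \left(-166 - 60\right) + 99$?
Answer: $42587$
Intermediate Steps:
$\left(-88 - 100\right) \left(-166 - 60\right) + 99 = \left(-88 - 100\right) \left(-226\right) + 99 = \left(-188\right) \left(-226\right) + 99 = 42488 + 99 = 42587$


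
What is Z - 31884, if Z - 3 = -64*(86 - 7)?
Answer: -36937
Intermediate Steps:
Z = -5053 (Z = 3 - 64*(86 - 7) = 3 - 64*79 = 3 - 5056 = -5053)
Z - 31884 = -5053 - 31884 = -36937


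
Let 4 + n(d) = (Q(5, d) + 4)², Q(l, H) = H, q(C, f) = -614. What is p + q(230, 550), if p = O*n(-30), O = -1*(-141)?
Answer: 94138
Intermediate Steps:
O = 141
n(d) = -4 + (4 + d)² (n(d) = -4 + (d + 4)² = -4 + (4 + d)²)
p = 94752 (p = 141*(-4 + (4 - 30)²) = 141*(-4 + (-26)²) = 141*(-4 + 676) = 141*672 = 94752)
p + q(230, 550) = 94752 - 614 = 94138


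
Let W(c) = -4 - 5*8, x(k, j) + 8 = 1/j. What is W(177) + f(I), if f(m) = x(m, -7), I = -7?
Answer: -365/7 ≈ -52.143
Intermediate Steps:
x(k, j) = -8 + 1/j
W(c) = -44 (W(c) = -4 - 40 = -44)
f(m) = -57/7 (f(m) = -8 + 1/(-7) = -8 - ⅐ = -57/7)
W(177) + f(I) = -44 - 57/7 = -365/7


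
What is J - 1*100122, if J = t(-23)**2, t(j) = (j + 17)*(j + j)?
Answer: -23946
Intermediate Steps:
t(j) = 2*j*(17 + j) (t(j) = (17 + j)*(2*j) = 2*j*(17 + j))
J = 76176 (J = (2*(-23)*(17 - 23))**2 = (2*(-23)*(-6))**2 = 276**2 = 76176)
J - 1*100122 = 76176 - 1*100122 = 76176 - 100122 = -23946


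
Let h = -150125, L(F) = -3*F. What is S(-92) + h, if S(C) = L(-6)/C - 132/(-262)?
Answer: -904651393/6026 ≈ -1.5012e+5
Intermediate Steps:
S(C) = 66/131 + 18/C (S(C) = (-3*(-6))/C - 132/(-262) = 18/C - 132*(-1/262) = 18/C + 66/131 = 66/131 + 18/C)
S(-92) + h = (66/131 + 18/(-92)) - 150125 = (66/131 + 18*(-1/92)) - 150125 = (66/131 - 9/46) - 150125 = 1857/6026 - 150125 = -904651393/6026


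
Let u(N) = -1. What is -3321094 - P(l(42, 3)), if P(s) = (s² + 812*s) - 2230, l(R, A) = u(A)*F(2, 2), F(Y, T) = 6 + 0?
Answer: -3314028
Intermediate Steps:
F(Y, T) = 6
l(R, A) = -6 (l(R, A) = -1*6 = -6)
P(s) = -2230 + s² + 812*s
-3321094 - P(l(42, 3)) = -3321094 - (-2230 + (-6)² + 812*(-6)) = -3321094 - (-2230 + 36 - 4872) = -3321094 - 1*(-7066) = -3321094 + 7066 = -3314028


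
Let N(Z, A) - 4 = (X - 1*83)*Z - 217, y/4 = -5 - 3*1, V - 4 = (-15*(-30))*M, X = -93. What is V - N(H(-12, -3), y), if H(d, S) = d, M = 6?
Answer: 805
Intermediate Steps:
V = 2704 (V = 4 - 15*(-30)*6 = 4 + 450*6 = 4 + 2700 = 2704)
y = -32 (y = 4*(-5 - 3*1) = 4*(-5 - 3) = 4*(-8) = -32)
N(Z, A) = -213 - 176*Z (N(Z, A) = 4 + ((-93 - 1*83)*Z - 217) = 4 + ((-93 - 83)*Z - 217) = 4 + (-176*Z - 217) = 4 + (-217 - 176*Z) = -213 - 176*Z)
V - N(H(-12, -3), y) = 2704 - (-213 - 176*(-12)) = 2704 - (-213 + 2112) = 2704 - 1*1899 = 2704 - 1899 = 805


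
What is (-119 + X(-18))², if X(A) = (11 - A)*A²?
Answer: 86062729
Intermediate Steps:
X(A) = A²*(11 - A)
(-119 + X(-18))² = (-119 + (-18)²*(11 - 1*(-18)))² = (-119 + 324*(11 + 18))² = (-119 + 324*29)² = (-119 + 9396)² = 9277² = 86062729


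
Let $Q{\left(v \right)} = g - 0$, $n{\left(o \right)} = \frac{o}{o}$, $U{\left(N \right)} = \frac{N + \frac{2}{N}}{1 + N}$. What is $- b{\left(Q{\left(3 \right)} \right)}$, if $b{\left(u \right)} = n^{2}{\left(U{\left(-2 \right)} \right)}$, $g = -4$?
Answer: $-1$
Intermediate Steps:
$U{\left(N \right)} = \frac{N + \frac{2}{N}}{1 + N}$
$n{\left(o \right)} = 1$
$Q{\left(v \right)} = -4$ ($Q{\left(v \right)} = -4 - 0 = -4 + 0 = -4$)
$b{\left(u \right)} = 1$ ($b{\left(u \right)} = 1^{2} = 1$)
$- b{\left(Q{\left(3 \right)} \right)} = \left(-1\right) 1 = -1$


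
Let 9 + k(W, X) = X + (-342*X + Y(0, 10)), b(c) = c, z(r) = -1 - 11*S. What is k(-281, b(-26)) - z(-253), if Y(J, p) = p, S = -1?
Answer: 8857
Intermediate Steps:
z(r) = 10 (z(r) = -1 - 11*(-1) = -1 + 11 = 10)
k(W, X) = 1 - 341*X (k(W, X) = -9 + (X + (-342*X + 10)) = -9 + (X + (10 - 342*X)) = -9 + (10 - 341*X) = 1 - 341*X)
k(-281, b(-26)) - z(-253) = (1 - 341*(-26)) - 1*10 = (1 + 8866) - 10 = 8867 - 10 = 8857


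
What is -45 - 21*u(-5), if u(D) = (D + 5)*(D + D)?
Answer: -45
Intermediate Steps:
u(D) = 2*D*(5 + D) (u(D) = (5 + D)*(2*D) = 2*D*(5 + D))
-45 - 21*u(-5) = -45 - 42*(-5)*(5 - 5) = -45 - 42*(-5)*0 = -45 - 21*0 = -45 + 0 = -45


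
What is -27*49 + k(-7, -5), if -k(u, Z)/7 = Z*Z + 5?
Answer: -1533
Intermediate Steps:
k(u, Z) = -35 - 7*Z² (k(u, Z) = -7*(Z*Z + 5) = -7*(Z² + 5) = -7*(5 + Z²) = -35 - 7*Z²)
-27*49 + k(-7, -5) = -27*49 + (-35 - 7*(-5)²) = -1323 + (-35 - 7*25) = -1323 + (-35 - 175) = -1323 - 210 = -1533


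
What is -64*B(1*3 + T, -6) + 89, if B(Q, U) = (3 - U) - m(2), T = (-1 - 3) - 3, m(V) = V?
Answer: -359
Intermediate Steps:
T = -7 (T = -4 - 3 = -7)
B(Q, U) = 1 - U (B(Q, U) = (3 - U) - 1*2 = (3 - U) - 2 = 1 - U)
-64*B(1*3 + T, -6) + 89 = -64*(1 - 1*(-6)) + 89 = -64*(1 + 6) + 89 = -64*7 + 89 = -448 + 89 = -359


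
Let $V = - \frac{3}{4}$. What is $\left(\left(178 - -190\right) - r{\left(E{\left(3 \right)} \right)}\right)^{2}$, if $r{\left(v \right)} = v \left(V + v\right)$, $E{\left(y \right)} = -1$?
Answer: $\frac{2146225}{16} \approx 1.3414 \cdot 10^{5}$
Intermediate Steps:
$V = - \frac{3}{4}$ ($V = \left(-3\right) \frac{1}{4} = - \frac{3}{4} \approx -0.75$)
$r{\left(v \right)} = v \left(- \frac{3}{4} + v\right)$
$\left(\left(178 - -190\right) - r{\left(E{\left(3 \right)} \right)}\right)^{2} = \left(\left(178 - -190\right) - \frac{1}{4} \left(-1\right) \left(-3 + 4 \left(-1\right)\right)\right)^{2} = \left(\left(178 + 190\right) - \frac{1}{4} \left(-1\right) \left(-3 - 4\right)\right)^{2} = \left(368 - \frac{1}{4} \left(-1\right) \left(-7\right)\right)^{2} = \left(368 - \frac{7}{4}\right)^{2} = \left(\frac{1465}{4}\right)^{2} = \frac{2146225}{16}$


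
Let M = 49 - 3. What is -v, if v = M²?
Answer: -2116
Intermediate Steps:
M = 46
v = 2116 (v = 46² = 2116)
-v = -1*2116 = -2116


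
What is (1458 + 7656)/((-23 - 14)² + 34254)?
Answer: 186/727 ≈ 0.25585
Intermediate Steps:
(1458 + 7656)/((-23 - 14)² + 34254) = 9114/((-37)² + 34254) = 9114/(1369 + 34254) = 9114/35623 = 9114*(1/35623) = 186/727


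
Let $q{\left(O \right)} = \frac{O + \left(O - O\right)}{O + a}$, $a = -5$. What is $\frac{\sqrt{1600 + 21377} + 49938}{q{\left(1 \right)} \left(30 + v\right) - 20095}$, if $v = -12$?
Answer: $- \frac{99876}{40199} - \frac{6 \sqrt{2553}}{40199} \approx -2.4921$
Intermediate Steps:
$q{\left(O \right)} = \frac{O}{-5 + O}$ ($q{\left(O \right)} = \frac{O + \left(O - O\right)}{O - 5} = \frac{O + 0}{-5 + O} = \frac{O}{-5 + O}$)
$\frac{\sqrt{1600 + 21377} + 49938}{q{\left(1 \right)} \left(30 + v\right) - 20095} = \frac{\sqrt{1600 + 21377} + 49938}{1 \frac{1}{-5 + 1} \left(30 - 12\right) - 20095} = \frac{\sqrt{22977} + 49938}{1 \frac{1}{-4} \cdot 18 - 20095} = \frac{3 \sqrt{2553} + 49938}{1 \left(- \frac{1}{4}\right) 18 - 20095} = \frac{49938 + 3 \sqrt{2553}}{\left(- \frac{1}{4}\right) 18 - 20095} = \frac{49938 + 3 \sqrt{2553}}{- \frac{9}{2} - 20095} = \frac{49938 + 3 \sqrt{2553}}{- \frac{40199}{2}} = \left(49938 + 3 \sqrt{2553}\right) \left(- \frac{2}{40199}\right) = - \frac{99876}{40199} - \frac{6 \sqrt{2553}}{40199}$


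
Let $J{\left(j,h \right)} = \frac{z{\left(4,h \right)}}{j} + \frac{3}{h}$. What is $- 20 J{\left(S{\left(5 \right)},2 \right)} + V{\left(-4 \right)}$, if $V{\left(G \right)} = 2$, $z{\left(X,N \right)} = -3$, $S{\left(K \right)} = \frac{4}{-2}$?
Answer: $-58$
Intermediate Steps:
$S{\left(K \right)} = -2$ ($S{\left(K \right)} = 4 \left(- \frac{1}{2}\right) = -2$)
$J{\left(j,h \right)} = - \frac{3}{j} + \frac{3}{h}$
$- 20 J{\left(S{\left(5 \right)},2 \right)} + V{\left(-4 \right)} = - 20 \left(- \frac{3}{-2} + \frac{3}{2}\right) + 2 = - 20 \left(\left(-3\right) \left(- \frac{1}{2}\right) + 3 \cdot \frac{1}{2}\right) + 2 = - 20 \left(\frac{3}{2} + \frac{3}{2}\right) + 2 = \left(-20\right) 3 + 2 = -60 + 2 = -58$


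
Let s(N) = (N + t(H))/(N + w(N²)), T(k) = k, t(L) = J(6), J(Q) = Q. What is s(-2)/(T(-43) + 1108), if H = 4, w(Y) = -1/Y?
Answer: -16/9585 ≈ -0.0016693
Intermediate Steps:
t(L) = 6
s(N) = (6 + N)/(N - 1/N²) (s(N) = (N + 6)/(N - 1/(N²)) = (6 + N)/(N - 1/N²))
s(-2)/(T(-43) + 1108) = ((-2)²*(6 - 2)/(-1 + (-2)³))/(-43 + 1108) = (4*4/(-1 - 8))/1065 = (4*4/(-9))/1065 = (4*(-⅑)*4)/1065 = (1/1065)*(-16/9) = -16/9585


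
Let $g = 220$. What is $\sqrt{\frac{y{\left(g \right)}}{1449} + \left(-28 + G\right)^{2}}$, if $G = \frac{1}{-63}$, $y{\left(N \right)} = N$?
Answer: $\frac{\sqrt{1648272805}}{1449} \approx 28.019$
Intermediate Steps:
$G = - \frac{1}{63} \approx -0.015873$
$\sqrt{\frac{y{\left(g \right)}}{1449} + \left(-28 + G\right)^{2}} = \sqrt{\frac{220}{1449} + \left(-28 - \frac{1}{63}\right)^{2}} = \sqrt{220 \cdot \frac{1}{1449} + \left(- \frac{1765}{63}\right)^{2}} = \sqrt{\frac{220}{1449} + \frac{3115225}{3969}} = \sqrt{\frac{71664035}{91287}} = \frac{\sqrt{1648272805}}{1449}$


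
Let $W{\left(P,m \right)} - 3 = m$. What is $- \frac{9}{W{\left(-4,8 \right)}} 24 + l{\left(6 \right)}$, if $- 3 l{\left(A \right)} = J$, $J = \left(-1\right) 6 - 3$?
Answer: $- \frac{183}{11} \approx -16.636$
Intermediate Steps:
$J = -9$ ($J = -6 - 3 = -9$)
$W{\left(P,m \right)} = 3 + m$
$l{\left(A \right)} = 3$ ($l{\left(A \right)} = \left(- \frac{1}{3}\right) \left(-9\right) = 3$)
$- \frac{9}{W{\left(-4,8 \right)}} 24 + l{\left(6 \right)} = - \frac{9}{3 + 8} \cdot 24 + 3 = - \frac{9}{11} \cdot 24 + 3 = \left(-9\right) \frac{1}{11} \cdot 24 + 3 = \left(- \frac{9}{11}\right) 24 + 3 = - \frac{216}{11} + 3 = - \frac{183}{11}$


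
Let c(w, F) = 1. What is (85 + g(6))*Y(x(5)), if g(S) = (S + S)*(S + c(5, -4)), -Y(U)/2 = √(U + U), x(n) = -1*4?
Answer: -676*I*√2 ≈ -956.01*I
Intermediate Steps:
x(n) = -4
Y(U) = -2*√2*√U (Y(U) = -2*√(U + U) = -2*√2*√U)
g(S) = 2*S*(1 + S) (g(S) = (S + S)*(S + 1) = (2*S)*(1 + S) = 2*S*(1 + S))
(85 + g(6))*Y(x(5)) = (85 + 2*6*(1 + 6))*(-2*√2*√(-4)) = (85 + 2*6*7)*(-2*√2*2*I) = (85 + 84)*(-4*I*√2) = 169*(-4*I*√2) = -676*I*√2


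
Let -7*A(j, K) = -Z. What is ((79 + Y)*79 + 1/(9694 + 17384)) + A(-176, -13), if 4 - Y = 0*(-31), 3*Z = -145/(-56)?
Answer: 34800541997/5307288 ≈ 6557.1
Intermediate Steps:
Z = 145/168 (Z = (-145/(-56))/3 = (-145*(-1/56))/3 = (⅓)*(145/56) = 145/168 ≈ 0.86310)
A(j, K) = 145/1176 (A(j, K) = -(-1)*145/(7*168) = -⅐*(-145/168) = 145/1176)
Y = 4 (Y = 4 - 0*(-31) = 4 - 1*0 = 4 + 0 = 4)
((79 + Y)*79 + 1/(9694 + 17384)) + A(-176, -13) = ((79 + 4)*79 + 1/(9694 + 17384)) + 145/1176 = (83*79 + 1/27078) + 145/1176 = (6557 + 1/27078) + 145/1176 = 177550447/27078 + 145/1176 = 34800541997/5307288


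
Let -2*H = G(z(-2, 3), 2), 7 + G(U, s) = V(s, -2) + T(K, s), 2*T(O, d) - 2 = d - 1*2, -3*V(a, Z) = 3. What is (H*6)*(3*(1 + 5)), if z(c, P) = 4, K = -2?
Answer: 378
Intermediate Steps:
V(a, Z) = -1 (V(a, Z) = -1/3*3 = -1)
T(O, d) = d/2 (T(O, d) = 1 + (d - 1*2)/2 = 1 + (d - 2)/2 = 1 + (-2 + d)/2 = 1 + (-1 + d/2) = d/2)
G(U, s) = -8 + s/2 (G(U, s) = -7 + (-1 + s/2) = -8 + s/2)
H = 7/2 (H = -(-8 + (1/2)*2)/2 = -(-8 + 1)/2 = -1/2*(-7) = 7/2 ≈ 3.5000)
(H*6)*(3*(1 + 5)) = ((7/2)*6)*(3*(1 + 5)) = 21*(3*6) = 21*18 = 378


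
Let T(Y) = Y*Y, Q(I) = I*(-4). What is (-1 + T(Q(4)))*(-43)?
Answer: -10965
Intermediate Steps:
Q(I) = -4*I
T(Y) = Y²
(-1 + T(Q(4)))*(-43) = (-1 + (-4*4)²)*(-43) = (-1 + (-16)²)*(-43) = (-1 + 256)*(-43) = 255*(-43) = -10965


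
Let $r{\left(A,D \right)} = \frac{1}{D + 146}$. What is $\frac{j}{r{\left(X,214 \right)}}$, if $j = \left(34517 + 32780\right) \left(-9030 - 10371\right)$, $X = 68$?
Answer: $-470026474920$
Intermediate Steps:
$r{\left(A,D \right)} = \frac{1}{146 + D}$
$j = -1305629097$ ($j = 67297 \left(-19401\right) = -1305629097$)
$\frac{j}{r{\left(X,214 \right)}} = - \frac{1305629097}{\frac{1}{146 + 214}} = - \frac{1305629097}{\frac{1}{360}} = - 1305629097 \frac{1}{\frac{1}{360}} = \left(-1305629097\right) 360 = -470026474920$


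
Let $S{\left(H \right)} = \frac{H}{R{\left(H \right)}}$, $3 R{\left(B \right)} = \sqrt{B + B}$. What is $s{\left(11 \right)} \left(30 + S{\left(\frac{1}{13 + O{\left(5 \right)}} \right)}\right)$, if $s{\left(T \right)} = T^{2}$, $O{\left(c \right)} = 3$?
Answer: $3630 + \frac{363 \sqrt{2}}{8} \approx 3694.2$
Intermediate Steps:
$R{\left(B \right)} = \frac{\sqrt{2} \sqrt{B}}{3}$ ($R{\left(B \right)} = \frac{\sqrt{B + B}}{3} = \frac{\sqrt{2 B}}{3} = \frac{\sqrt{2} \sqrt{B}}{3}$)
$S{\left(H \right)} = \frac{3 \sqrt{2} \sqrt{H}}{2}$ ($S{\left(H \right)} = \frac{H}{\frac{1}{3} \sqrt{2} \sqrt{H}} = H \frac{3 \sqrt{2}}{2 \sqrt{H}} = \frac{3 \sqrt{2} \sqrt{H}}{2}$)
$s{\left(11 \right)} \left(30 + S{\left(\frac{1}{13 + O{\left(5 \right)}} \right)}\right) = 11^{2} \left(30 + \frac{3 \sqrt{2} \sqrt{\frac{1}{13 + 3}}}{2}\right) = 121 \left(30 + \frac{3 \sqrt{2} \sqrt{\frac{1}{16}}}{2}\right) = 121 \left(30 + \frac{3 \sqrt{2}}{2 \cdot 4}\right) = 121 \left(30 + \frac{3}{2} \sqrt{2} \cdot \frac{1}{4}\right) = 121 \left(30 + \frac{3 \sqrt{2}}{8}\right) = 3630 + \frac{363 \sqrt{2}}{8}$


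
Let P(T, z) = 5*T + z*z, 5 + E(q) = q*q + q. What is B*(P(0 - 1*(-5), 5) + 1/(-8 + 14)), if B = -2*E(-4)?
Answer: -2107/3 ≈ -702.33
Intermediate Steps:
E(q) = -5 + q + q² (E(q) = -5 + (q*q + q) = -5 + (q² + q) = -5 + (q + q²) = -5 + q + q²)
P(T, z) = z² + 5*T (P(T, z) = 5*T + z² = z² + 5*T)
B = -14 (B = -2*(-5 - 4 + (-4)²) = -2*(-5 - 4 + 16) = -2*7 = -14)
B*(P(0 - 1*(-5), 5) + 1/(-8 + 14)) = -14*((5² + 5*(0 - 1*(-5))) + 1/(-8 + 14)) = -14*((25 + 5*(0 + 5)) + 1/6) = -14*((25 + 5*5) + ⅙) = -14*((25 + 25) + ⅙) = -14*(50 + ⅙) = -14*301/6 = -2107/3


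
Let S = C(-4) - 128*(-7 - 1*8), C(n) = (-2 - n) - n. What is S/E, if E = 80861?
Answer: 1926/80861 ≈ 0.023819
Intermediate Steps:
C(n) = -2 - 2*n
S = 1926 (S = (-2 - 2*(-4)) - 128*(-7 - 1*8) = (-2 + 8) - 128*(-7 - 8) = 6 - 128*(-15) = 6 + 1920 = 1926)
S/E = 1926/80861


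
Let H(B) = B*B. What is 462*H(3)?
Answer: 4158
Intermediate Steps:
H(B) = B²
462*H(3) = 462*3² = 462*9 = 4158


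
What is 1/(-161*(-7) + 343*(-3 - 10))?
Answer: -1/3332 ≈ -0.00030012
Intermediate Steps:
1/(-161*(-7) + 343*(-3 - 10)) = 1/(1127 + 343*(-13)) = 1/(1127 - 4459) = 1/(-3332) = -1/3332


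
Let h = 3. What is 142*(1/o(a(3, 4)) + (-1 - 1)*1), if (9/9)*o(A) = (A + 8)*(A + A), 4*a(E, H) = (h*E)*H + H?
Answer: -51049/180 ≈ -283.61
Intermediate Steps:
a(E, H) = H/4 + 3*E*H/4 (a(E, H) = ((3*E)*H + H)/4 = (3*E*H + H)/4 = (H + 3*E*H)/4 = H/4 + 3*E*H/4)
o(A) = 2*A*(8 + A) (o(A) = (A + 8)*(A + A) = (8 + A)*(2*A) = 2*A*(8 + A))
142*(1/o(a(3, 4)) + (-1 - 1)*1) = 142*(1/(2*((¼)*4*(1 + 3*3))*(8 + (¼)*4*(1 + 3*3))) + (-1 - 1)*1) = 142*(1/(2*((¼)*4*(1 + 9))*(8 + (¼)*4*(1 + 9))) - 2*1) = 142*(1/(2*((¼)*4*10)*(8 + (¼)*4*10)) - 2) = 142*(1/(2*10*(8 + 10)) - 2) = 142*(1/(2*10*18) - 2) = 142*(1/360 - 2) = 142*(-719/360) = -51049/180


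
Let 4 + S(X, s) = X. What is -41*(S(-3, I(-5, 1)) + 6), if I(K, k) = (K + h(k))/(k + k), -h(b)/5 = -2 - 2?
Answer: 41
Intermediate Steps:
h(b) = 20 (h(b) = -5*(-2 - 2) = -5*(-4) = 20)
I(K, k) = (20 + K)/(2*k) (I(K, k) = (K + 20)/(k + k) = (20 + K)/((2*k)) = (20 + K)*(1/(2*k)) = (20 + K)/(2*k))
S(X, s) = -4 + X
-41*(S(-3, I(-5, 1)) + 6) = -41*((-4 - 3) + 6) = -41*(-7 + 6) = -41*(-1) = 41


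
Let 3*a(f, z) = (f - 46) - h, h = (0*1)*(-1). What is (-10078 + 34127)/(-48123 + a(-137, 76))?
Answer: -24049/48184 ≈ -0.49911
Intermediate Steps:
h = 0 (h = 0*(-1) = 0)
a(f, z) = -46/3 + f/3 (a(f, z) = ((f - 46) - 1*0)/3 = ((-46 + f) + 0)/3 = (-46 + f)/3 = -46/3 + f/3)
(-10078 + 34127)/(-48123 + a(-137, 76)) = (-10078 + 34127)/(-48123 + (-46/3 + (⅓)*(-137))) = 24049/(-48123 + (-46/3 - 137/3)) = 24049/(-48123 - 61) = 24049/(-48184) = 24049*(-1/48184) = -24049/48184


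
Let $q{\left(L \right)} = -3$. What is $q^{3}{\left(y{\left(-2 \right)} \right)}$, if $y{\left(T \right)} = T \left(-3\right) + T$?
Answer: $-27$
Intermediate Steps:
$y{\left(T \right)} = - 2 T$ ($y{\left(T \right)} = - 3 T + T = - 2 T$)
$q^{3}{\left(y{\left(-2 \right)} \right)} = \left(-3\right)^{3} = -27$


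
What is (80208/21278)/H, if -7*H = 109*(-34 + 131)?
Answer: -280728/112486147 ≈ -0.0024957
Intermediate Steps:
H = -10573/7 (H = -109*(-34 + 131)/7 = -109*97/7 = -⅐*10573 = -10573/7 ≈ -1510.4)
(80208/21278)/H = (80208/21278)/(-10573/7) = (80208*(1/21278))*(-7/10573) = (40104/10639)*(-7/10573) = -280728/112486147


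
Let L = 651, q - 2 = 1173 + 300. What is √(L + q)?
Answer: √2126 ≈ 46.109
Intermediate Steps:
q = 1475 (q = 2 + (1173 + 300) = 2 + 1473 = 1475)
√(L + q) = √(651 + 1475) = √2126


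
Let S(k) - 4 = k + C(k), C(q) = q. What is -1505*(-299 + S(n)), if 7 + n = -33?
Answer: 564375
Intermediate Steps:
n = -40 (n = -7 - 33 = -40)
S(k) = 4 + 2*k (S(k) = 4 + (k + k) = 4 + 2*k)
-1505*(-299 + S(n)) = -1505*(-299 + (4 + 2*(-40))) = -1505*(-299 + (4 - 80)) = -1505*(-299 - 76) = -1505*(-375) = 564375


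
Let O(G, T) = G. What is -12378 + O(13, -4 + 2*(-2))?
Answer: -12365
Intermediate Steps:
-12378 + O(13, -4 + 2*(-2)) = -12378 + 13 = -12365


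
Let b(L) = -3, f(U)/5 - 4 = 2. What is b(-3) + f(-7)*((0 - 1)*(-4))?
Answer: 117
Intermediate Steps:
f(U) = 30 (f(U) = 20 + 5*2 = 20 + 10 = 30)
b(-3) + f(-7)*((0 - 1)*(-4)) = -3 + 30*((0 - 1)*(-4)) = -3 + 30*(-1*(-4)) = -3 + 30*4 = -3 + 120 = 117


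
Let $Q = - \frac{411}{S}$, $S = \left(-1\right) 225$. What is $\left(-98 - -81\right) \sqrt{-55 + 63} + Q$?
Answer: $\frac{137}{75} - 34 \sqrt{2} \approx -46.257$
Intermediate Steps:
$S = -225$
$Q = \frac{137}{75}$ ($Q = - \frac{411}{-225} = \left(-411\right) \left(- \frac{1}{225}\right) = \frac{137}{75} \approx 1.8267$)
$\left(-98 - -81\right) \sqrt{-55 + 63} + Q = \left(-98 - -81\right) \sqrt{-55 + 63} + \frac{137}{75} = \left(-98 + 81\right) \sqrt{8} + \frac{137}{75} = - 17 \cdot 2 \sqrt{2} + \frac{137}{75} = - 34 \sqrt{2} + \frac{137}{75} = \frac{137}{75} - 34 \sqrt{2}$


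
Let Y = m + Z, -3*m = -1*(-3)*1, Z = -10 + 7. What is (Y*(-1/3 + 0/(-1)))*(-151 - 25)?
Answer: -704/3 ≈ -234.67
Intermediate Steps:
Z = -3
m = -1 (m = -(-1*(-3))/3 = -1 ≈ -1.0000)
Y = -4 (Y = -1 - 3 = -4)
(Y*(-1/3 + 0/(-1)))*(-151 - 25) = (-4*(-1/3 + 0/(-1)))*(-151 - 25) = -4*(-1*⅓ + 0*(-1))*(-176) = -4*(-⅓ + 0)*(-176) = -4*(-⅓)*(-176) = (4/3)*(-176) = -704/3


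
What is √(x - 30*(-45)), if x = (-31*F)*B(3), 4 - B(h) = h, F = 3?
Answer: √1257 ≈ 35.454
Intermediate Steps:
B(h) = 4 - h
x = -93 (x = (-31*3)*(4 - 1*3) = -93*(4 - 3) = -93*1 = -93)
√(x - 30*(-45)) = √(-93 - 30*(-45)) = √(-93 + 1350) = √1257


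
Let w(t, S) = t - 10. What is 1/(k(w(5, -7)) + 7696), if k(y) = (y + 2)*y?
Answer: 1/7711 ≈ 0.00012968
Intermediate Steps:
w(t, S) = -10 + t
k(y) = y*(2 + y) (k(y) = (2 + y)*y = y*(2 + y))
1/(k(w(5, -7)) + 7696) = 1/((-10 + 5)*(2 + (-10 + 5)) + 7696) = 1/(-5*(2 - 5) + 7696) = 1/(-5*(-3) + 7696) = 1/(15 + 7696) = 1/7711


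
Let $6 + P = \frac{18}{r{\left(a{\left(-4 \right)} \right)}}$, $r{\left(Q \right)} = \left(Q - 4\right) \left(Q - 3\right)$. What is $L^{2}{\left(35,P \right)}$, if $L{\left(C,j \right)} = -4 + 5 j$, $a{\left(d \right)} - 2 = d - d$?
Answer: $121$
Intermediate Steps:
$a{\left(d \right)} = 2$ ($a{\left(d \right)} = 2 + \left(d - d\right) = 2 + 0 = 2$)
$r{\left(Q \right)} = \left(-4 + Q\right) \left(-3 + Q\right)$
$P = 3$ ($P = -6 + \frac{18}{12 + 2^{2} - 14} = -6 + \frac{18}{12 + 4 - 14} = -6 + \frac{18}{2} = -6 + 18 \cdot \frac{1}{2} = -6 + 9 = 3$)
$L^{2}{\left(35,P \right)} = \left(-4 + 5 \cdot 3\right)^{2} = \left(-4 + 15\right)^{2} = 11^{2} = 121$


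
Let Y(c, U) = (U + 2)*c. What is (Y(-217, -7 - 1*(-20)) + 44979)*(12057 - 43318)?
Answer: -1304333964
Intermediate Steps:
Y(c, U) = c*(2 + U) (Y(c, U) = (2 + U)*c = c*(2 + U))
(Y(-217, -7 - 1*(-20)) + 44979)*(12057 - 43318) = (-217*(2 + (-7 - 1*(-20))) + 44979)*(12057 - 43318) = (-217*(2 + (-7 + 20)) + 44979)*(-31261) = (-217*(2 + 13) + 44979)*(-31261) = (-217*15 + 44979)*(-31261) = (-3255 + 44979)*(-31261) = 41724*(-31261) = -1304333964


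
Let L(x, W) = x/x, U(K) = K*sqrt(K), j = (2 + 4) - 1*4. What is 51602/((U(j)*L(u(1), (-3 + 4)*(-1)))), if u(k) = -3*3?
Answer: 25801*sqrt(2)/2 ≈ 18244.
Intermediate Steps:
u(k) = -9
j = 2 (j = 6 - 4 = 2)
U(K) = K**(3/2)
L(x, W) = 1
51602/((U(j)*L(u(1), (-3 + 4)*(-1)))) = 51602/((2**(3/2)*1)) = 51602/(((2*sqrt(2))*1)) = 51602/((2*sqrt(2))) = 51602*(sqrt(2)/4) = 25801*sqrt(2)/2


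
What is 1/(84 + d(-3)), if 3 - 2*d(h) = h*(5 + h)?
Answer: 2/177 ≈ 0.011299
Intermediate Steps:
d(h) = 3/2 - h*(5 + h)/2
1/(84 + d(-3)) = 1/(84 + (3/2 - 5/2*(-3) - ½*(-3)²)) = 1/(84 + (3/2 + 15/2 - ½*9)) = 1/(84 + (3/2 + 15/2 - 9/2)) = 1/(84 + 9/2) = 1/(177/2) = 2/177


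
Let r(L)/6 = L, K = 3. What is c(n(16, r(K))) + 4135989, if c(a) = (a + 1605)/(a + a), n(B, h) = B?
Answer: 132353269/32 ≈ 4.1360e+6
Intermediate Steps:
r(L) = 6*L
c(a) = (1605 + a)/(2*a) (c(a) = (1605 + a)/((2*a)) = (1605 + a)*(1/(2*a)) = (1605 + a)/(2*a))
c(n(16, r(K))) + 4135989 = (1/2)*(1605 + 16)/16 + 4135989 = (1/2)*(1/16)*1621 + 4135989 = 1621/32 + 4135989 = 132353269/32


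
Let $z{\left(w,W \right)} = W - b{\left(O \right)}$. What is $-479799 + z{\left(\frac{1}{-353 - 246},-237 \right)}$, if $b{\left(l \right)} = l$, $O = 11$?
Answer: $-480047$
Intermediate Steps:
$z{\left(w,W \right)} = -11 + W$ ($z{\left(w,W \right)} = W - 11 = -11 + W$)
$-479799 + z{\left(\frac{1}{-353 - 246},-237 \right)} = -479799 - 248 = -480047$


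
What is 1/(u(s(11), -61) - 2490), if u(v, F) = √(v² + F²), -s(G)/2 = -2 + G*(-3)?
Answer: -2490/6191479 - √8621/6191479 ≈ -0.00041716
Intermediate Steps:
s(G) = 4 + 6*G (s(G) = -2*(-2 + G*(-3)) = -2*(-2 - 3*G) = 4 + 6*G)
u(v, F) = √(F² + v²)
1/(u(s(11), -61) - 2490) = 1/(√((-61)² + (4 + 6*11)²) - 2490) = 1/(√(3721 + (4 + 66)²) - 2490) = 1/(√(3721 + 70²) - 2490) = 1/(√(3721 + 4900) - 2490) = 1/(√8621 - 2490) = 1/(-2490 + √8621)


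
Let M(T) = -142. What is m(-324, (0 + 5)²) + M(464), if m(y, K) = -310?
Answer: -452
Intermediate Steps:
m(-324, (0 + 5)²) + M(464) = -310 - 142 = -452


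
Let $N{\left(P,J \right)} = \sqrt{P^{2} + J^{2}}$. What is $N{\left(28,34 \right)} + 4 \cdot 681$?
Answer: $2724 + 2 \sqrt{485} \approx 2768.0$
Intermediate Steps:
$N{\left(P,J \right)} = \sqrt{J^{2} + P^{2}}$
$N{\left(28,34 \right)} + 4 \cdot 681 = \sqrt{34^{2} + 28^{2}} + 4 \cdot 681 = \sqrt{1156 + 784} + 2724 = \sqrt{1940} + 2724 = 2 \sqrt{485} + 2724 = 2724 + 2 \sqrt{485}$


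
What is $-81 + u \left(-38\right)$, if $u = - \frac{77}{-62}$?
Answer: $- \frac{3974}{31} \approx -128.19$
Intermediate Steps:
$u = \frac{77}{62}$ ($u = \left(-77\right) \left(- \frac{1}{62}\right) = \frac{77}{62} \approx 1.2419$)
$-81 + u \left(-38\right) = -81 + \frac{77}{62} \left(-38\right) = -81 - \frac{1463}{31} = - \frac{3974}{31}$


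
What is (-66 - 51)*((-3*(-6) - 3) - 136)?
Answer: 14157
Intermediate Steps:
(-66 - 51)*((-3*(-6) - 3) - 136) = -117*((18 - 3) - 136) = -117*(15 - 136) = -117*(-121) = 14157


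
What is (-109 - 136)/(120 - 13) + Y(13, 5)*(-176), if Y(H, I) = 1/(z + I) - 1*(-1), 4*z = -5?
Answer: -361483/1605 ≈ -225.22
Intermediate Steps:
z = -5/4 (z = (¼)*(-5) = -5/4 ≈ -1.2500)
Y(H, I) = 1 + 1/(-5/4 + I) (Y(H, I) = 1/(-5/4 + I) - 1*(-1) = 1/(-5/4 + I) + 1 = 1 + 1/(-5/4 + I))
(-109 - 136)/(120 - 13) + Y(13, 5)*(-176) = (-109 - 136)/(120 - 13) + ((-1 + 4*5)/(-5 + 4*5))*(-176) = -245/107 + ((-1 + 20)/(-5 + 20))*(-176) = -245*1/107 + (19/15)*(-176) = -245/107 + ((1/15)*19)*(-176) = -245/107 + (19/15)*(-176) = -245/107 - 3344/15 = -361483/1605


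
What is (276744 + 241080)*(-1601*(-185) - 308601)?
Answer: -6429302784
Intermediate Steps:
(276744 + 241080)*(-1601*(-185) - 308601) = 517824*(296185 - 308601) = 517824*(-12416) = -6429302784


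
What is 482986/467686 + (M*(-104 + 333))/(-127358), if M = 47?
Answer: 28239213285/29781776794 ≈ 0.94820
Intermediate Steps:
482986/467686 + (M*(-104 + 333))/(-127358) = 482986/467686 + (47*(-104 + 333))/(-127358) = 482986*(1/467686) + (47*229)*(-1/127358) = 241493/233843 + 10763*(-1/127358) = 241493/233843 - 10763/127358 = 28239213285/29781776794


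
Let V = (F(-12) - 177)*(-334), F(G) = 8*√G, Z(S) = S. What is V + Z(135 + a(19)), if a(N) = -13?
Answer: 59240 - 5344*I*√3 ≈ 59240.0 - 9256.1*I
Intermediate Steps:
V = 59118 - 5344*I*√3 (V = (8*√(-12) - 177)*(-334) = (8*(2*I*√3) - 177)*(-334) = (16*I*√3 - 177)*(-334) = (-177 + 16*I*√3)*(-334) = 59118 - 5344*I*√3 ≈ 59118.0 - 9256.1*I)
V + Z(135 + a(19)) = (59118 - 5344*I*√3) + (135 - 13) = (59118 - 5344*I*√3) + 122 = 59240 - 5344*I*√3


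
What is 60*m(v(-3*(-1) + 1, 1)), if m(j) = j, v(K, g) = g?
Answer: 60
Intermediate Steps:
60*m(v(-3*(-1) + 1, 1)) = 60*1 = 60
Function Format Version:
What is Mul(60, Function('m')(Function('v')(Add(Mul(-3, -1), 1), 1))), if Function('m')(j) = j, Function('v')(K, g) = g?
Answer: 60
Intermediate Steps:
Mul(60, Function('m')(Function('v')(Add(Mul(-3, -1), 1), 1))) = Mul(60, 1) = 60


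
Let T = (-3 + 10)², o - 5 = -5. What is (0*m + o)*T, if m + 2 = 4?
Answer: 0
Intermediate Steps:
m = 2 (m = -2 + 4 = 2)
o = 0 (o = 5 - 5 = 0)
T = 49 (T = 7² = 49)
(0*m + o)*T = (0*2 + 0)*49 = (0 + 0)*49 = 0*49 = 0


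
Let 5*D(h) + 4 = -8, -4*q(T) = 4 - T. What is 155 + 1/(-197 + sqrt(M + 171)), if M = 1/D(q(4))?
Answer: 71865091/463661 - 2*sqrt(6141)/463661 ≈ 154.99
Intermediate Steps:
q(T) = -1 + T/4 (q(T) = -(4 - T)/4 = -1 + T/4)
D(h) = -12/5 (D(h) = -4/5 + (1/5)*(-8) = -4/5 - 8/5 = -12/5)
M = -5/12 (M = 1/(-12/5) = -5/12 ≈ -0.41667)
155 + 1/(-197 + sqrt(M + 171)) = 155 + 1/(-197 + sqrt(-5/12 + 171)) = 155 + 1/(-197 + sqrt(2047/12)) = 155 + 1/(-197 + sqrt(6141)/6)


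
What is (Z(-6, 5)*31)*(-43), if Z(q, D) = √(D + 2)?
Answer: -1333*√7 ≈ -3526.8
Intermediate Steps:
Z(q, D) = √(2 + D)
(Z(-6, 5)*31)*(-43) = (√(2 + 5)*31)*(-43) = (√7*31)*(-43) = (31*√7)*(-43) = -1333*√7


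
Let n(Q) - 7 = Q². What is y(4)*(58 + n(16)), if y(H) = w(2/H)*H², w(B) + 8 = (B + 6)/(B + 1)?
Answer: -18832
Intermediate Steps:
n(Q) = 7 + Q²
w(B) = -8 + (6 + B)/(1 + B) (w(B) = -8 + (B + 6)/(B + 1) = -8 + (6 + B)/(1 + B))
y(H) = H²*(-2 - 14/H)/(1 + 2/H) (y(H) = ((-2 - 14/H)/(1 + 2/H))*H² = H²*(-2 - 14/H)/(1 + 2/H))
y(4)*(58 + n(16)) = (2*4²*(-7 - 1*4)/(2 + 4))*(58 + (7 + 16²)) = (2*16*(-7 - 4)/6)*(58 + (7 + 256)) = (2*16*(⅙)*(-11))*(58 + 263) = -176/3*321 = -18832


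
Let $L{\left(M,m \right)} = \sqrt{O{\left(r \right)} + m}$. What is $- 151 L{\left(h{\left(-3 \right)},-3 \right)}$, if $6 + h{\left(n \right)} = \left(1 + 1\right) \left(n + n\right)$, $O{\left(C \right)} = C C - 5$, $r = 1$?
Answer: $- 151 i \sqrt{7} \approx - 399.51 i$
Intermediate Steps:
$O{\left(C \right)} = -5 + C^{2}$ ($O{\left(C \right)} = C^{2} - 5 = -5 + C^{2}$)
$h{\left(n \right)} = -6 + 4 n$ ($h{\left(n \right)} = -6 + \left(1 + 1\right) \left(n + n\right) = -6 + 2 \cdot 2 n = -6 + 4 n$)
$L{\left(M,m \right)} = \sqrt{-4 + m}$ ($L{\left(M,m \right)} = \sqrt{\left(-5 + 1^{2}\right) + m} = \sqrt{\left(-5 + 1\right) + m} = \sqrt{-4 + m}$)
$- 151 L{\left(h{\left(-3 \right)},-3 \right)} = - 151 \sqrt{-4 - 3} = - 151 \sqrt{-7} = - 151 i \sqrt{7}$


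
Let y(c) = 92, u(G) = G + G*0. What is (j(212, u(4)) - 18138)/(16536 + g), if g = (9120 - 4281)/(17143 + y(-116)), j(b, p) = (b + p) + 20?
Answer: -102846990/95000933 ≈ -1.0826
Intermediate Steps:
u(G) = G (u(G) = G + 0 = G)
j(b, p) = 20 + b + p
g = 1613/5745 (g = (9120 - 4281)/(17143 + 92) = 4839/17235 = 4839*(1/17235) = 1613/5745 ≈ 0.28077)
(j(212, u(4)) - 18138)/(16536 + g) = ((20 + 212 + 4) - 18138)/(16536 + 1613/5745) = (236 - 18138)/(95000933/5745) = -17902*5745/95000933 = -102846990/95000933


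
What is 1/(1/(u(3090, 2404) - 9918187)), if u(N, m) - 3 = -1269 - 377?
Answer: -9919830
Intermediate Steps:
u(N, m) = -1643 (u(N, m) = 3 + (-1269 - 377) = 3 - 1646 = -1643)
1/(1/(u(3090, 2404) - 9918187)) = 1/(1/(-1643 - 9918187)) = 1/(1/(-9919830)) = 1/(-1/9919830) = -9919830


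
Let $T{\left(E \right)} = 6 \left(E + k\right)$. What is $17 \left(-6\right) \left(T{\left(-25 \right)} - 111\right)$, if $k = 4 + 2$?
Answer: $22950$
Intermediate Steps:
$k = 6$
$T{\left(E \right)} = 36 + 6 E$ ($T{\left(E \right)} = 6 \left(E + 6\right) = 6 \left(6 + E\right) = 36 + 6 E$)
$17 \left(-6\right) \left(T{\left(-25 \right)} - 111\right) = 17 \left(-6\right) \left(\left(36 + 6 \left(-25\right)\right) - 111\right) = - 102 \left(\left(36 - 150\right) - 111\right) = - 102 \left(-114 - 111\right) = \left(-102\right) \left(-225\right) = 22950$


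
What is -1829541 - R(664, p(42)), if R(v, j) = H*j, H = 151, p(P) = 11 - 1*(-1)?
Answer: -1831353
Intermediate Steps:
p(P) = 12 (p(P) = 11 + 1 = 12)
R(v, j) = 151*j
-1829541 - R(664, p(42)) = -1829541 - 151*12 = -1829541 - 1*1812 = -1829541 - 1812 = -1831353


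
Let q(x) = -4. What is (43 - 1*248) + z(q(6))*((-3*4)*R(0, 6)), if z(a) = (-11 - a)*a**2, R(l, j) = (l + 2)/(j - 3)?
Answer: 691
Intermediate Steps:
R(l, j) = (2 + l)/(-3 + j)
z(a) = a**2*(-11 - a)
(43 - 1*248) + z(q(6))*((-3*4)*R(0, 6)) = (43 - 1*248) + ((-4)**2*(-11 - 1*(-4)))*((-3*4)*((2 + 0)/(-3 + 6))) = (43 - 248) + (16*(-11 + 4))*(-12*2/3) = -205 + (16*(-7))*(-4*2) = -205 - (-1344)*2/3 = -205 - 112*(-8) = -205 + 896 = 691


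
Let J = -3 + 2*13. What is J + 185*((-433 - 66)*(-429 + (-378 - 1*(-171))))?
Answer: 58712363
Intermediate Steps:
J = 23 (J = -3 + 26 = 23)
J + 185*((-433 - 66)*(-429 + (-378 - 1*(-171)))) = 23 + 185*((-433 - 66)*(-429 + (-378 - 1*(-171)))) = 23 + 185*(-499*(-429 + (-378 + 171))) = 23 + 185*(-499*(-429 - 207)) = 23 + 185*(-499*(-636)) = 23 + 185*317364 = 23 + 58712340 = 58712363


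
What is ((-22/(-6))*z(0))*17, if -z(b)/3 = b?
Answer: 0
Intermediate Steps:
z(b) = -3*b
((-22/(-6))*z(0))*17 = ((-22/(-6))*(-3*0))*17 = (-22*(-1/6)*0)*17 = ((11/3)*0)*17 = 0*17 = 0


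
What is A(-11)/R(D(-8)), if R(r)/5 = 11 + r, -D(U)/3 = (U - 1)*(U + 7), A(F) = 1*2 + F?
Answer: 9/80 ≈ 0.11250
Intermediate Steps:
A(F) = 2 + F
D(U) = -3*(-1 + U)*(7 + U) (D(U) = -3*(U - 1)*(U + 7) = -3*(-1 + U)*(7 + U))
R(r) = 55 + 5*r (R(r) = 5*(11 + r) = 55 + 5*r)
A(-11)/R(D(-8)) = (2 - 11)/(55 + 5*(21 - 18*(-8) - 3*(-8)²)) = -9/(55 + 5*(21 + 144 - 3*64)) = -9/(55 + 5*(21 + 144 - 192)) = -9/(55 + 5*(-27)) = -9/(55 - 135) = -9/(-80) = -9*(-1/80) = 9/80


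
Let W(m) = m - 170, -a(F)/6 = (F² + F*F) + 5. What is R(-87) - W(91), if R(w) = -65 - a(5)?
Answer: 344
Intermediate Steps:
a(F) = -30 - 12*F² (a(F) = -6*((F² + F*F) + 5) = -6*((F² + F²) + 5) = -6*(2*F² + 5) = -6*(5 + 2*F²) = -30 - 12*F²)
W(m) = -170 + m
R(w) = 265 (R(w) = -65 - (-30 - 12*5²) = -65 - (-30 - 12*25) = -65 - (-30 - 300) = -65 - 1*(-330) = -65 + 330 = 265)
R(-87) - W(91) = 265 - (-170 + 91) = 265 - 1*(-79) = 265 + 79 = 344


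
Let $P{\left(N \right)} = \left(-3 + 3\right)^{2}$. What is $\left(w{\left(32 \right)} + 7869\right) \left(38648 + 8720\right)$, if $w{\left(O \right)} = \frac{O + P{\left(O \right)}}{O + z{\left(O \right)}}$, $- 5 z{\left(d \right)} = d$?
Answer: $372798002$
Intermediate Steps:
$P{\left(N \right)} = 0$ ($P{\left(N \right)} = 0^{2} = 0$)
$z{\left(d \right)} = - \frac{d}{5}$
$w{\left(O \right)} = \frac{5}{4}$ ($w{\left(O \right)} = \frac{O + 0}{O - \frac{O}{5}} = \frac{O}{\frac{4}{5} O} = O \frac{5}{4 O} = \frac{5}{4}$)
$\left(w{\left(32 \right)} + 7869\right) \left(38648 + 8720\right) = \left(\frac{5}{4} + 7869\right) \left(38648 + 8720\right) = \frac{31481}{4} \cdot 47368 = 372798002$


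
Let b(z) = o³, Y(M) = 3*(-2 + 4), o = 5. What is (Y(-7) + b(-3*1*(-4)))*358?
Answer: 46898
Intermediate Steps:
Y(M) = 6 (Y(M) = 3*2 = 6)
b(z) = 125 (b(z) = 5³ = 125)
(Y(-7) + b(-3*1*(-4)))*358 = (6 + 125)*358 = 131*358 = 46898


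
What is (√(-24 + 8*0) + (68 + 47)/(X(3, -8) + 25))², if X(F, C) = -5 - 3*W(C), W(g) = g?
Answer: -33239/1936 + 115*I*√6/11 ≈ -17.169 + 25.608*I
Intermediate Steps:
X(F, C) = -5 - 3*C
(√(-24 + 8*0) + (68 + 47)/(X(3, -8) + 25))² = (√(-24 + 8*0) + (68 + 47)/((-5 - 3*(-8)) + 25))² = (√(-24 + 0) + 115/((-5 + 24) + 25))² = (√(-24) + 115/(19 + 25))² = (2*I*√6 + 115/44)² = (115/44 + 2*I*√6)²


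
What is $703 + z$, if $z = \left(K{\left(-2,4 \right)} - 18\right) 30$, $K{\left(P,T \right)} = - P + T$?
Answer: $343$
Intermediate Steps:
$K{\left(P,T \right)} = T - P$
$z = -360$ ($z = \left(\left(4 - -2\right) - 18\right) 30 = \left(\left(4 + 2\right) - 18\right) 30 = \left(6 - 18\right) 30 = \left(-12\right) 30 = -360$)
$703 + z = 703 - 360 = 343$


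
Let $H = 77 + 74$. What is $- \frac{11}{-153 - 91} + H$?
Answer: $\frac{36855}{244} \approx 151.05$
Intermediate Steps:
$H = 151$
$- \frac{11}{-153 - 91} + H = - \frac{11}{-153 - 91} + 151 = - \frac{11}{-244} + 151 = \left(-11\right) \left(- \frac{1}{244}\right) + 151 = \frac{11}{244} + 151 = \frac{36855}{244}$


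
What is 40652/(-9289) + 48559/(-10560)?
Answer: -880349671/98091840 ≈ -8.9747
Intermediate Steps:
40652/(-9289) + 48559/(-10560) = 40652*(-1/9289) + 48559*(-1/10560) = -40652/9289 - 48559/10560 = -880349671/98091840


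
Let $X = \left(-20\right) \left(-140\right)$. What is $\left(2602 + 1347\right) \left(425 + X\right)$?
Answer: $12735525$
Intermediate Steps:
$X = 2800$
$\left(2602 + 1347\right) \left(425 + X\right) = \left(2602 + 1347\right) \left(425 + 2800\right) = 3949 \cdot 3225 = 12735525$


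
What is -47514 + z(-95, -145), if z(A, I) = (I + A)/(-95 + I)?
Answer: -47513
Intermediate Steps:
z(A, I) = (A + I)/(-95 + I)
-47514 + z(-95, -145) = -47514 + (-95 - 145)/(-95 - 145) = -47514 - 240/(-240) = -47514 - 1/240*(-240) = -47514 + 1 = -47513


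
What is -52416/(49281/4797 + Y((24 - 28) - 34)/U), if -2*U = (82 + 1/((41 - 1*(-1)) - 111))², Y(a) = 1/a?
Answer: -910018603979784/178359612271 ≈ -5102.2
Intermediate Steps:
U = -32001649/9522 (U = -(82 + 1/((41 - 1*(-1)) - 111))²/2 = -(82 + 1/((41 + 1) - 111))²/2 = -(82 + 1/(42 - 111))²/2 = -(82 + 1/(-69))²/2 = -(82 - 1/69)²/2 = -(5657/69)²/2 = -½*32001649/4761 = -32001649/9522 ≈ -3360.8)
-52416/(49281/4797 + Y((24 - 28) - 34)/U) = -52416/(49281/4797 + 1/(((24 - 28) - 34)*(-32001649/9522))) = -52416/(49281*(1/4797) - 9522/32001649/(-4 - 34)) = -52416/(16427/1599 - 9522/32001649/(-38)) = -52416/(16427/1599 - 1/38*(-9522/32001649)) = -52416/(16427/1599 + 4761/608031331) = -52416/9988138287176/972242098269 = -52416*972242098269/9988138287176 = -910018603979784/178359612271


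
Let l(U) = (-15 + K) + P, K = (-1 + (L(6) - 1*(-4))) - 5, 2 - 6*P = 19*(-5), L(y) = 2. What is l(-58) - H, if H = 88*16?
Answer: -8441/6 ≈ -1406.8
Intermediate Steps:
H = 1408
P = 97/6 (P = ⅓ - 19*(-5)/6 = ⅓ - ⅙*(-95) = ⅓ + 95/6 = 97/6 ≈ 16.167)
K = 0 (K = (-1 + (2 - 1*(-4))) - 5 = (-1 + (2 + 4)) - 5 = (-1 + 6) - 5 = 5 - 5 = 0)
l(U) = 7/6 (l(U) = (-15 + 0) + 97/6 = -15 + 97/6 = 7/6)
l(-58) - H = 7/6 - 1*1408 = 7/6 - 1408 = -8441/6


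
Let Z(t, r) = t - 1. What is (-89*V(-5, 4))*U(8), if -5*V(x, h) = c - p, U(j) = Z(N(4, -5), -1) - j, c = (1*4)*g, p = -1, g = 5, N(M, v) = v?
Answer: -26166/5 ≈ -5233.2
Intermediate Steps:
Z(t, r) = -1 + t
c = 20 (c = (1*4)*5 = 4*5 = 20)
U(j) = -6 - j (U(j) = (-1 - 5) - j = -6 - j)
V(x, h) = -21/5 (V(x, h) = -(20 - 1*(-1))/5 = -(20 + 1)/5 = -⅕*21 = -21/5)
(-89*V(-5, 4))*U(8) = (-89*(-21/5))*(-6 - 1*8) = 1869*(-6 - 8)/5 = (1869/5)*(-14) = -26166/5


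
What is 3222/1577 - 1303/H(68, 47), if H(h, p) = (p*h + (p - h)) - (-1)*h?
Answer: 8394115/5114211 ≈ 1.6413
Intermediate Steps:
H(h, p) = p + h*p (H(h, p) = (h*p + (p - h)) + h = (p - h + h*p) + h = p + h*p)
3222/1577 - 1303/H(68, 47) = 3222/1577 - 1303*1/(47*(1 + 68)) = 3222*(1/1577) - 1303/(47*69) = 3222/1577 - 1303/3243 = 8394115/5114211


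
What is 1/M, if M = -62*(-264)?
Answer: 1/16368 ≈ 6.1095e-5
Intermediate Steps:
M = 16368
1/M = 1/16368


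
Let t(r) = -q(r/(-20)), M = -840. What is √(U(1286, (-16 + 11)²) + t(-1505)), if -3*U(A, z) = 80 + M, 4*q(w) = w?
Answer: √33771/12 ≈ 15.314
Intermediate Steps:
q(w) = w/4
U(A, z) = 760/3 (U(A, z) = -(80 - 840)/3 = -⅓*(-760) = 760/3)
t(r) = r/80 (t(r) = -r/(-20)/4 = -r*(-1/20)/4 = -(-r/20)/4 = -(-1)*r/80 = r/80)
√(U(1286, (-16 + 11)²) + t(-1505)) = √(760/3 + (1/80)*(-1505)) = √(760/3 - 301/16) = √(11257/48) = √33771/12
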